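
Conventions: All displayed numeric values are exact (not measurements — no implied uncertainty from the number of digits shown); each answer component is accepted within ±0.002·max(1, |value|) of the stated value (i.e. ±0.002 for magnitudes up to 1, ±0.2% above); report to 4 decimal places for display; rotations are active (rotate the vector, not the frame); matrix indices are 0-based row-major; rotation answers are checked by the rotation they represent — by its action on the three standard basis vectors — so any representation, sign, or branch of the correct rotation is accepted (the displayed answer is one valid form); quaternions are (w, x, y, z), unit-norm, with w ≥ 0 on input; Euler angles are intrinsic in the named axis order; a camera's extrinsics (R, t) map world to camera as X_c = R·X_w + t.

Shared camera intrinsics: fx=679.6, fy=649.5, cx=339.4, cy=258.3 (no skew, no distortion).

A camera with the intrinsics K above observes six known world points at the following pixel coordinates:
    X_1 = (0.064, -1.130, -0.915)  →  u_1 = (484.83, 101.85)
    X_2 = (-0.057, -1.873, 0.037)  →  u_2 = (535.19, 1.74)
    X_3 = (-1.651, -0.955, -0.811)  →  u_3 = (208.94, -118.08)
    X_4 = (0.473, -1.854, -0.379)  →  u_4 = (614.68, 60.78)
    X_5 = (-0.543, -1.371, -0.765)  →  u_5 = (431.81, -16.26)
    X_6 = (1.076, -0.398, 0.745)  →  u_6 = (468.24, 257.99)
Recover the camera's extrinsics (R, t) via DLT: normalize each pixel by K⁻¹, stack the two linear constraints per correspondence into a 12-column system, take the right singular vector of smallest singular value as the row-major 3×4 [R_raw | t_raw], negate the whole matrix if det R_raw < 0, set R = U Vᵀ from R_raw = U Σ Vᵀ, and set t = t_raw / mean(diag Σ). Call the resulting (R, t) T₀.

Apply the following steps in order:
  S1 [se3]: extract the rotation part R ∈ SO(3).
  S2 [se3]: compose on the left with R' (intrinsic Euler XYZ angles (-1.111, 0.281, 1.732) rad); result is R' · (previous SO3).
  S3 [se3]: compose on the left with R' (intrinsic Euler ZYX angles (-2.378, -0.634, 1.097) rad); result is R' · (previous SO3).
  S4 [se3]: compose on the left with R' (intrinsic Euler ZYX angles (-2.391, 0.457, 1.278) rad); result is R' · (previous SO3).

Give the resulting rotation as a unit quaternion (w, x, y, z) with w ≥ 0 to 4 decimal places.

source (pnp_recover): camera pose = R=[0.7151 -0.6979 0.0386; 0.6853 0.6892 -0.2354; 0.1378 0.1948 0.9711], t=(-0.0801, -0.2900, 4.4595)
after S1 (rot_of_se3): [0.7151 -0.6979 0.0386; 0.6853 0.6892 -0.2354; 0.1378 0.1948 0.9711]
after S2 (compose_so3): [-0.7219 -0.4919 0.4866; 0.5797 -0.0459 0.8136; -0.3779 0.8694 0.3182]
after S3 (compose_so3): [0.9825 -0.1109 0.1496; 0.1089 0.9938 0.0213; -0.1510 -0.0047 0.9885]
after S4 (compose_so3): [-0.5443 -0.0351 -0.8382; -0.7484 -0.4311 0.5041; -0.3791 0.9016 0.2084]

rotation (quat) = (0.2413, 0.4118, -0.4756, -0.7389)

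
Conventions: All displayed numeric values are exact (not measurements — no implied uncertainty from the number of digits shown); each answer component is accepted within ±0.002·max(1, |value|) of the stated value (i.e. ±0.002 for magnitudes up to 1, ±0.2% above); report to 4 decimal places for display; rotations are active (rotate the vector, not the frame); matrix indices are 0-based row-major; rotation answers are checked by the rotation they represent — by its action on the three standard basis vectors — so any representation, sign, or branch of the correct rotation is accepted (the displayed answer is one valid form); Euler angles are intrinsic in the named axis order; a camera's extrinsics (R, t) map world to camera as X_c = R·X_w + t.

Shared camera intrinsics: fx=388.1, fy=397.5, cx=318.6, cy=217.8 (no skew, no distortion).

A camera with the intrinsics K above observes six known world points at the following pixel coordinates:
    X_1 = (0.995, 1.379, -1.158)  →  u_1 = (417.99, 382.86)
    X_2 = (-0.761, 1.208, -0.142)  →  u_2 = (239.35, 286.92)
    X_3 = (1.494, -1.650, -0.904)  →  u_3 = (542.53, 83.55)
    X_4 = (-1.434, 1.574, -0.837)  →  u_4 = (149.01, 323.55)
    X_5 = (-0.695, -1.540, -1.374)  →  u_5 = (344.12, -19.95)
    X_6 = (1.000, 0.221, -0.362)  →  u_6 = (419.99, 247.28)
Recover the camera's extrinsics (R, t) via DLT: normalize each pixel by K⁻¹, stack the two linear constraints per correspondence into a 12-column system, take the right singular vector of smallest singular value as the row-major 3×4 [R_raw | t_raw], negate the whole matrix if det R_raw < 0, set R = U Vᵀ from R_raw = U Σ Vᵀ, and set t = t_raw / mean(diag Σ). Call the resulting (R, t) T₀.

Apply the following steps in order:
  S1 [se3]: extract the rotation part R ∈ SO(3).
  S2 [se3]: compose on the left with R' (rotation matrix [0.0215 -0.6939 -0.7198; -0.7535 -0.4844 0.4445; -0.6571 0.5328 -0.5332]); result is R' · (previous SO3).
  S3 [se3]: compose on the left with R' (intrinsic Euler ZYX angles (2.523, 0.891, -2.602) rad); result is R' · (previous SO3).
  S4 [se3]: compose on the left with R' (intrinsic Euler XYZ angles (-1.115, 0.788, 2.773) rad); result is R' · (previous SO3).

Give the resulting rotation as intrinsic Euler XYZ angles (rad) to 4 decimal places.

source (pnp_recover): camera pose = R=[0.9429 -0.2962 -0.1526; 0.2939 0.9551 -0.0380; 0.1570 -0.0090 0.9876], t=(0.1901, -0.2001, 4.5000)
after S1 (rot_of_se3): [0.9429 -0.2962 -0.1526; 0.2939 0.9551 -0.0380; 0.1570 -0.0090 0.9876]
after S2 (compose_so3): [-0.2967 -0.6626 -0.6877; -0.7830 -0.2435 0.5723; -0.5467 0.7083 -0.4466]
after S3 (compose_so3): [-0.6268 0.3129 0.7136; -0.0337 -0.9258 0.3764; 0.7784 0.2119 0.5909]
after S4 (compose_so3): [0.9728 0.1796 -0.1462; 0.0275 0.5375 0.8428; 0.2300 -0.8239 0.5179]

rotation (euler_xyz) = (-1.0198, -0.1468, -0.1826)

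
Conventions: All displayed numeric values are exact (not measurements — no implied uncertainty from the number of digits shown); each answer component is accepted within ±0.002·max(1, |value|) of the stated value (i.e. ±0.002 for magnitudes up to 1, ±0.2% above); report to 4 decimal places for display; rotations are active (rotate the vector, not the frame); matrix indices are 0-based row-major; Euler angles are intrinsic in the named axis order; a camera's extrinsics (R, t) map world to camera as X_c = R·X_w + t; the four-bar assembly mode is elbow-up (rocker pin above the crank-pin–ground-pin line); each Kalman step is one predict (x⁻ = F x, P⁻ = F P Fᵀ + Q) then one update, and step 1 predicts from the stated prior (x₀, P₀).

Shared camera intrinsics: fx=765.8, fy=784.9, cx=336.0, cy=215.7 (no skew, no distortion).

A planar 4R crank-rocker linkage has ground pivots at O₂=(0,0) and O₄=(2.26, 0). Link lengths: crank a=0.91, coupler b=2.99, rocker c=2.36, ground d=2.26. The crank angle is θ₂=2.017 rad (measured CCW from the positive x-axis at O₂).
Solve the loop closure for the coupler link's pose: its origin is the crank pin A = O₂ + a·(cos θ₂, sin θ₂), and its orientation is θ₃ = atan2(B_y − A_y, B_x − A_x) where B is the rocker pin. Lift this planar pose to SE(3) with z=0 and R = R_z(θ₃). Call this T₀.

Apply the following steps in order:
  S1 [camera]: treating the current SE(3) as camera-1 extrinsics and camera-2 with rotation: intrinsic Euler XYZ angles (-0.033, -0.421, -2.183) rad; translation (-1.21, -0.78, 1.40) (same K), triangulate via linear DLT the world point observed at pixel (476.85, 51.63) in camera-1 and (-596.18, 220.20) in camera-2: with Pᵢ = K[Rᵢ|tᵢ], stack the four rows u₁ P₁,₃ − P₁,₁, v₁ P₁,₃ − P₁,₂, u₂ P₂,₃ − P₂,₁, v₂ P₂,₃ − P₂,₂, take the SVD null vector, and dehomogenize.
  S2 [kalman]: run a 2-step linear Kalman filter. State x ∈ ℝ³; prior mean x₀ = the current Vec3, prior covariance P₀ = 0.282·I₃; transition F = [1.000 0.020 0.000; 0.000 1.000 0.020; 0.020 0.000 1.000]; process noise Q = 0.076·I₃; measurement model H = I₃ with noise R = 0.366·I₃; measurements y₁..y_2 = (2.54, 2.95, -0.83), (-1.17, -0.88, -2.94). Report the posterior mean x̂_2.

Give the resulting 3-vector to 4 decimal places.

result = (0.2343, 0.0904, -1.0021)

source (fourbar_fk): coupler pose = R=[0.8577 -0.5142 0.0000; 0.5142 0.8577 0.0000; 0.0000 0.0000 1.0000], t=(-0.3927, 0.8209, 0.0000)
after S1 (triangulate): (-0.0106, -1.3130, 1.4862)
after S2 (kf_track): (0.2343, 0.0904, -1.0021)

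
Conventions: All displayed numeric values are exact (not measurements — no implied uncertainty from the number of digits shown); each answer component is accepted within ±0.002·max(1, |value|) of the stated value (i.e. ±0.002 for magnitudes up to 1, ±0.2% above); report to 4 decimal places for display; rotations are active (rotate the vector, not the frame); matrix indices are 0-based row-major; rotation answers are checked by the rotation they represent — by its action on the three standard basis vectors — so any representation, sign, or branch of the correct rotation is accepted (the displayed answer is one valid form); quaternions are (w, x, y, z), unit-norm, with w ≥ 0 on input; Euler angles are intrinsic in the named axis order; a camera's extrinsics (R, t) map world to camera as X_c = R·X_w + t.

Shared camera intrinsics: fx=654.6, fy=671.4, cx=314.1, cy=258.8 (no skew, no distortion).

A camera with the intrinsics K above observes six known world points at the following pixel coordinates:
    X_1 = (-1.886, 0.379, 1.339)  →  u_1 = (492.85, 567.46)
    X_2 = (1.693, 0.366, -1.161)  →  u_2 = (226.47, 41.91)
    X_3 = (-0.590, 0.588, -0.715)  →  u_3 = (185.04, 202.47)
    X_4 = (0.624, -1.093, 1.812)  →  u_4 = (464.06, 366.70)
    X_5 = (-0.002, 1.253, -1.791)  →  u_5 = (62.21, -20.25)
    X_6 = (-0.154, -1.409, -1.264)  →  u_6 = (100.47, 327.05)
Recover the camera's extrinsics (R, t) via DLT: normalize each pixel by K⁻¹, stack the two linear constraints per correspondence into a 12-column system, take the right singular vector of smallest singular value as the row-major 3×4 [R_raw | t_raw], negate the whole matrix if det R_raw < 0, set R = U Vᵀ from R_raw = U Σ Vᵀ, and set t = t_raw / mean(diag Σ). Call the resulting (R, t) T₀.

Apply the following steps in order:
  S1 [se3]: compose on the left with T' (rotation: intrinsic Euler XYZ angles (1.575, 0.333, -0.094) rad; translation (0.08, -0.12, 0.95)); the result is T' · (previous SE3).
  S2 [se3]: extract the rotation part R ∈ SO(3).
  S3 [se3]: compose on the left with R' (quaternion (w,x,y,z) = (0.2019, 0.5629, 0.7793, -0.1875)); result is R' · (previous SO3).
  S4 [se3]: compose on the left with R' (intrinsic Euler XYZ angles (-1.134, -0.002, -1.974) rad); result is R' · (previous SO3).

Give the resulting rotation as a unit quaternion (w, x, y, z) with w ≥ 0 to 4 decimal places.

rotation (quat) = (0.6767, 0.6387, 0.3478, 0.1147)

source (pnp_recover): camera pose = R=[0.2095 0.3012 0.9303; -0.6441 -0.6733 0.3631; 0.7357 -0.6752 0.0530], t=(-0.1300, -0.0400, 4.6298)
after S1 (compose_se3): R=[0.3804 0.0030 0.9248; -0.6441 0.7184 0.2626; -0.6636 -0.6956 0.2752], t=(1.4675, -4.5389, 0.9038)
after S2 (rot_of_se3): [0.3804 0.0030 0.9248; -0.6441 0.7184 0.2626; -0.6636 -0.6956 0.2752]
after S3 (compose_so3): [-0.7909 0.6117 0.0154; 0.4590 0.5764 0.6760; 0.4047 0.5418 -0.7367]
after S4 (compose_so3): [0.7317 0.2891 0.6173; 0.5996 0.1577 -0.7846; -0.3242 0.9442 -0.0579]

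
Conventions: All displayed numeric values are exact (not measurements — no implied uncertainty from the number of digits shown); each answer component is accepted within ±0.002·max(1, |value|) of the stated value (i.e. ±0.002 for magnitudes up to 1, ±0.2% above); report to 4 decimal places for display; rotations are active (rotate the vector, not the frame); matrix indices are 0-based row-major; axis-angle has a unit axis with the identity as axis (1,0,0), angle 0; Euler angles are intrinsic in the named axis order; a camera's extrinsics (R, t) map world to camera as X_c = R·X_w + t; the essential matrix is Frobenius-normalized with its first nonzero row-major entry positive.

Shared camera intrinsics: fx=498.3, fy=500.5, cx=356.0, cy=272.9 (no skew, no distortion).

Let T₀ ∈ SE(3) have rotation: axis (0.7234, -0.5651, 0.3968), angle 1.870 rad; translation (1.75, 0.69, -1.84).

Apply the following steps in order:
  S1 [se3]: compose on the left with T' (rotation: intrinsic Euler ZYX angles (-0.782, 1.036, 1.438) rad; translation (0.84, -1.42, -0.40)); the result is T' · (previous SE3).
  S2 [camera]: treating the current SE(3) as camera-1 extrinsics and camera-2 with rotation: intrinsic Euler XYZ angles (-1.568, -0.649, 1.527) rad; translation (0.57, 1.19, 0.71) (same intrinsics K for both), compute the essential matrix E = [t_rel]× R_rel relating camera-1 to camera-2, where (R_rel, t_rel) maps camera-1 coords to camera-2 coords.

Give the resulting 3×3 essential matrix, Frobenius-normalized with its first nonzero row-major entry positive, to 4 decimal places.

matrix = [0.1496 0.1610 0.1209; 0.4089 0.4935 0.1724; -0.0163 -0.2455 0.6604]

after S1 (compose_se3): R=[-0.5295 -0.4933 -0.6901; -0.7756 -0.0480 0.6294; -0.3436 0.8685 -0.3572], t=(3.0912, -0.9567, -1.6812)
after S2 (essential): [0.1496 0.1610 0.1209; 0.4089 0.4935 0.1724; -0.0163 -0.2455 0.6604]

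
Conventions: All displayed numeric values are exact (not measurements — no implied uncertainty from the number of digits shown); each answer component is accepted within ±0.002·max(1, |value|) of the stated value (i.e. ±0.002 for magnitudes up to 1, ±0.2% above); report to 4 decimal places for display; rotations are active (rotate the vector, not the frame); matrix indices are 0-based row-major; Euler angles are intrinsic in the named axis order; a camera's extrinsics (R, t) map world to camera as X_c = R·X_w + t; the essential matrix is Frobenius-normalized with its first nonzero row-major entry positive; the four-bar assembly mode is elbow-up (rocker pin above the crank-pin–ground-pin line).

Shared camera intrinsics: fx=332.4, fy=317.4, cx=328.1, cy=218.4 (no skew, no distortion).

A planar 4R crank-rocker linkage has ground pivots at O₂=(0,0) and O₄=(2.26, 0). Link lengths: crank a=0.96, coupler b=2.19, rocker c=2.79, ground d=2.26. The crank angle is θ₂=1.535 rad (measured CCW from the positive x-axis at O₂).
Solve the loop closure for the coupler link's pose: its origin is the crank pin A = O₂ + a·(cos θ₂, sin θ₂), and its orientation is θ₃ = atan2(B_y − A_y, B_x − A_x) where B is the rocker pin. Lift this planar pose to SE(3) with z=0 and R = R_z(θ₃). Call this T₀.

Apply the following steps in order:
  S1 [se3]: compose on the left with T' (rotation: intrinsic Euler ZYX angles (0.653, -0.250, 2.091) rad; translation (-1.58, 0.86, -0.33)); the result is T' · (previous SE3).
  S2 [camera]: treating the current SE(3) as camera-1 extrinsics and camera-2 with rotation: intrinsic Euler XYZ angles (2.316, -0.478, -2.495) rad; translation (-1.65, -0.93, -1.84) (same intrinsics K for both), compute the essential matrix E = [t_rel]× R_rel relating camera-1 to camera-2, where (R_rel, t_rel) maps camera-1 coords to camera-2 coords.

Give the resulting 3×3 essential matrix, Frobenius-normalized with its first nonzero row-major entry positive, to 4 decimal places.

matrix = [0.0452 0.2485 -0.4241; -0.3403 -0.5447 -0.0023; 0.1968 0.0893 0.5451]

source (fourbar_fk): coupler pose = R=[0.6306 -0.7761 0.0000; 0.7761 0.6306 0.0000; 0.0000 0.0000 1.0000], t=(0.0344, 0.9594, 0.0000)
after S1 (compose_se3): R=[0.5873 -0.5144 0.6249; -0.0364 -0.7881 -0.6145; 0.8085 0.3382 -0.4816], t=(-1.4274, 0.3763, 0.4851)
after S2 (essential): [0.0452 0.2485 -0.4241; -0.3403 -0.5447 -0.0023; 0.1968 0.0893 0.5451]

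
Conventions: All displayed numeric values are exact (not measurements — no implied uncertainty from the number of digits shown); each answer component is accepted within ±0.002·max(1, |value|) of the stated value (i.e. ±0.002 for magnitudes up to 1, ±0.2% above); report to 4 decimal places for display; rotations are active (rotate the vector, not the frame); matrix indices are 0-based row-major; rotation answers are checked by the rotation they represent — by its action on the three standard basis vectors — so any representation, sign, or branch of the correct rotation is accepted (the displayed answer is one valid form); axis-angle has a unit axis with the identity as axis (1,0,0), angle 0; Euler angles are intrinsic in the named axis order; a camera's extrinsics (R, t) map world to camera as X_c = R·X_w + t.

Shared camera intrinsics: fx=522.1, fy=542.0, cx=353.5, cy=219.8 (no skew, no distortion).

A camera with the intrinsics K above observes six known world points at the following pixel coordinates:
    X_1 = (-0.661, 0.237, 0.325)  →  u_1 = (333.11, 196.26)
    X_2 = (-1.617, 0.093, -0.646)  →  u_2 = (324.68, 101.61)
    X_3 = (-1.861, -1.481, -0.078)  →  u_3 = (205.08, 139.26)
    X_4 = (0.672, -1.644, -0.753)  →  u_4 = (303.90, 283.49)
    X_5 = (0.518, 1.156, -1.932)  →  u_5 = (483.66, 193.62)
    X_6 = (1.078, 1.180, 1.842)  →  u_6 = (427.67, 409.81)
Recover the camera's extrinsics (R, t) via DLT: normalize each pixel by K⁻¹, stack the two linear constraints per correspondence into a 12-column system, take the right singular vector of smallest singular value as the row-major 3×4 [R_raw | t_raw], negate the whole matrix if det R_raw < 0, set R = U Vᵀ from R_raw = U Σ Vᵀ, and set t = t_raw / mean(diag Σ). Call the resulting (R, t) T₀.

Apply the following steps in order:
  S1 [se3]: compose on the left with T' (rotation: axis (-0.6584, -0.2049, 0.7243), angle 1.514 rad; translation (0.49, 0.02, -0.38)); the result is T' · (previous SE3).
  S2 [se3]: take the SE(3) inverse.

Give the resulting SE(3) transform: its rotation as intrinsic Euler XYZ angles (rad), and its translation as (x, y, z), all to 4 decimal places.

rotation (euler_xyz) = (2.7487, -0.7470, -2.2746), translation = (-1.7239, 2.9396, 4.9913)

source (pnp_recover): camera pose = R=[0.4212 0.8149 -0.3982; 0.8785 -0.2575 0.4024; 0.2254 -0.5193 -0.8243], t=(-0.0200, 0.2500, 6.5494)
after S1 (compose_se3): R=[-0.4748 0.8726 0.1142; 0.5594 0.3994 -0.7263; -0.6794 -0.2810 -0.6778], t=(-3.9539, 3.4153, 3.0378)
after S2 (invert_se3): R=[-0.4748 0.5594 -0.6794; 0.8726 0.3994 -0.2810; 0.1142 -0.7263 -0.6778], t=(-1.7239, 2.9396, 4.9913)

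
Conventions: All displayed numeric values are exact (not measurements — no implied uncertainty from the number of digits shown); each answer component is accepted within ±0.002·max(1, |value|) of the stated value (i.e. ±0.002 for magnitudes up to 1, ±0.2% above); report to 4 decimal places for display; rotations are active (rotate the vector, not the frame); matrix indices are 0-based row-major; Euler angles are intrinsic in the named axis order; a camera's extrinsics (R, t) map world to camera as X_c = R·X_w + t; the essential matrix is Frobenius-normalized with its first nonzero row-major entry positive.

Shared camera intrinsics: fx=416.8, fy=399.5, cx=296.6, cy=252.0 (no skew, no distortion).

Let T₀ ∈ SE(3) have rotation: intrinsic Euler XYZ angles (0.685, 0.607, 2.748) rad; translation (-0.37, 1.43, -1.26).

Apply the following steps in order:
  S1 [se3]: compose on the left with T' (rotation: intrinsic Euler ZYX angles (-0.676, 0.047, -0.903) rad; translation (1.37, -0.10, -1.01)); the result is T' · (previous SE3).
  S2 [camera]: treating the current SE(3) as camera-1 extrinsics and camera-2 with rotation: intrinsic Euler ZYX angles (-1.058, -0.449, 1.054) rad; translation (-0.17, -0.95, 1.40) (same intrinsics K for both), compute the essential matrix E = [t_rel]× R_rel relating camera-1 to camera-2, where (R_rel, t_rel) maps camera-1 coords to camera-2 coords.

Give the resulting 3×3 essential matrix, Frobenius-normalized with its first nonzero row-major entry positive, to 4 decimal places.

after S1 (compose_se3): R=[-0.2697 -0.7649 0.5850; 0.8424 -0.4818 -0.2415; 0.4665 0.4277 0.7742], t=(0.9470, 0.1062, -2.8936)
after S2 (essential): [0.3421 0.6142 0.0178; -0.5774 0.3011 -0.1742; -0.1463 0.1634 -0.0535]

matrix = [0.3421 0.6142 0.0178; -0.5774 0.3011 -0.1742; -0.1463 0.1634 -0.0535]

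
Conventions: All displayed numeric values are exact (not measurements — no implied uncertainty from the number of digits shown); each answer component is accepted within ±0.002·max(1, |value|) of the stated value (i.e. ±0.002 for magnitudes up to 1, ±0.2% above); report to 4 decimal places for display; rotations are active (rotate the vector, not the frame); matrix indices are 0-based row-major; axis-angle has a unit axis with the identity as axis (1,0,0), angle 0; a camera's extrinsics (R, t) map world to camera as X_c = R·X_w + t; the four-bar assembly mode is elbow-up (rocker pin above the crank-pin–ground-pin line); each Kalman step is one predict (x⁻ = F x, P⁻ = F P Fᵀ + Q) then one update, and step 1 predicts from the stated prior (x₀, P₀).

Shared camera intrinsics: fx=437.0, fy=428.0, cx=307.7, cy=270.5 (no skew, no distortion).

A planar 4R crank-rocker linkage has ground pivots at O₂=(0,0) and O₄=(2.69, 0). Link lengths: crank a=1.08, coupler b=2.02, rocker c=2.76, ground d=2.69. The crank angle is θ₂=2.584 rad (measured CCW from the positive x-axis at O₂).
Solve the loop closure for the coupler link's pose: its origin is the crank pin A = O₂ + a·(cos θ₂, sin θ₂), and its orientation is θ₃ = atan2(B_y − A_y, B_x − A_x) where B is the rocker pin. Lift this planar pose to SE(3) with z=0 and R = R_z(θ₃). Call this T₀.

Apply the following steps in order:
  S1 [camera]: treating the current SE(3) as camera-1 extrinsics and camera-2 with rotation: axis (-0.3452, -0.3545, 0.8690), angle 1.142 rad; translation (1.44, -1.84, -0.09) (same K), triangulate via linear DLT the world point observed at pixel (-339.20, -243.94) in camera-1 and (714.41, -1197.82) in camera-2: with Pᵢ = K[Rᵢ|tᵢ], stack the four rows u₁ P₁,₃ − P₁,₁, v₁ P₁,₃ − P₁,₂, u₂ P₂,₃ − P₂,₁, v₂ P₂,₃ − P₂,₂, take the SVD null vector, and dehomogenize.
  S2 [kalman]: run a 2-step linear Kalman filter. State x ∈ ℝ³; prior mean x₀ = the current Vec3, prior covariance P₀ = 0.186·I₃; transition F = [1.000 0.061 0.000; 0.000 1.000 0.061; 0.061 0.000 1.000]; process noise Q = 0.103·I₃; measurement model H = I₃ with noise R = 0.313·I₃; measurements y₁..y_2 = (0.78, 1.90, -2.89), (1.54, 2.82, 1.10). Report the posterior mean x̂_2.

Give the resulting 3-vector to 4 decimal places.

result = (0.5068, 1.5025, 0.0434)

source (fourbar_fk): coupler pose = R=[0.7729 -0.6346 0.0000; 0.6346 0.7729 0.0000; 0.0000 0.0000 1.0000], t=(-0.9164, 0.5715, 0.0000)
after S1 (triangulate): (-1.5097, -1.0131, 0.9730)
after S2 (kf_track): (0.5068, 1.5025, 0.0434)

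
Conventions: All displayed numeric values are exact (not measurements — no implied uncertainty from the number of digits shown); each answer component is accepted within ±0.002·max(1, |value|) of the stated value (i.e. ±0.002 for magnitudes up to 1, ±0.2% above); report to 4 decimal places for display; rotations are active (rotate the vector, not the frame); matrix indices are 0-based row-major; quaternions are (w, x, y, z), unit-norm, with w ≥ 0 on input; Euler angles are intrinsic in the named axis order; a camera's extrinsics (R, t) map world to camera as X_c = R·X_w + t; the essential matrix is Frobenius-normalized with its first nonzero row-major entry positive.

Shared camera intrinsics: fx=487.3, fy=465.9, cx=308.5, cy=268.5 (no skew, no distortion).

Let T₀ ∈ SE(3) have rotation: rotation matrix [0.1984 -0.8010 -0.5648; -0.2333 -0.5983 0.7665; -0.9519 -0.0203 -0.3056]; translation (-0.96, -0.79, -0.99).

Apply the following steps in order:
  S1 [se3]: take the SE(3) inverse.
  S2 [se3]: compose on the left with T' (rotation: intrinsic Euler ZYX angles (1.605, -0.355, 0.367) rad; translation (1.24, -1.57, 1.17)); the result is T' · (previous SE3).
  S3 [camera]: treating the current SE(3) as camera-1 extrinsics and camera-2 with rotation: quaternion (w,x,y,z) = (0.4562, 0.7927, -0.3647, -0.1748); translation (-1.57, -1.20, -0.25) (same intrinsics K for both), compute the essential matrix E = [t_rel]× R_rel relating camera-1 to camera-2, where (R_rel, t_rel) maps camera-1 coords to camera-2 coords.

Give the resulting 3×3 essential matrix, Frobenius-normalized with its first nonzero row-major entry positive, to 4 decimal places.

after S1 (invert_se3): R=[0.1984 -0.2333 -0.9519; -0.8010 -0.5983 -0.0203; -0.5648 0.7665 -0.3056], t=(-0.9363, -1.2617, -0.2392)
after S2 (compose_se3): R=[0.5286 0.8465 -0.0636; 0.4876 -0.3641 -0.7935; -0.6949 0.3885 -0.6052], t=(2.3532, -2.1752, 0.2107)
after S3 (essential): [0.2478 -0.1771 -0.6162; 0.1562 0.6549 -0.0705; 0.1112 0.1590 -0.1777]

matrix = [0.2478 -0.1771 -0.6162; 0.1562 0.6549 -0.0705; 0.1112 0.1590 -0.1777]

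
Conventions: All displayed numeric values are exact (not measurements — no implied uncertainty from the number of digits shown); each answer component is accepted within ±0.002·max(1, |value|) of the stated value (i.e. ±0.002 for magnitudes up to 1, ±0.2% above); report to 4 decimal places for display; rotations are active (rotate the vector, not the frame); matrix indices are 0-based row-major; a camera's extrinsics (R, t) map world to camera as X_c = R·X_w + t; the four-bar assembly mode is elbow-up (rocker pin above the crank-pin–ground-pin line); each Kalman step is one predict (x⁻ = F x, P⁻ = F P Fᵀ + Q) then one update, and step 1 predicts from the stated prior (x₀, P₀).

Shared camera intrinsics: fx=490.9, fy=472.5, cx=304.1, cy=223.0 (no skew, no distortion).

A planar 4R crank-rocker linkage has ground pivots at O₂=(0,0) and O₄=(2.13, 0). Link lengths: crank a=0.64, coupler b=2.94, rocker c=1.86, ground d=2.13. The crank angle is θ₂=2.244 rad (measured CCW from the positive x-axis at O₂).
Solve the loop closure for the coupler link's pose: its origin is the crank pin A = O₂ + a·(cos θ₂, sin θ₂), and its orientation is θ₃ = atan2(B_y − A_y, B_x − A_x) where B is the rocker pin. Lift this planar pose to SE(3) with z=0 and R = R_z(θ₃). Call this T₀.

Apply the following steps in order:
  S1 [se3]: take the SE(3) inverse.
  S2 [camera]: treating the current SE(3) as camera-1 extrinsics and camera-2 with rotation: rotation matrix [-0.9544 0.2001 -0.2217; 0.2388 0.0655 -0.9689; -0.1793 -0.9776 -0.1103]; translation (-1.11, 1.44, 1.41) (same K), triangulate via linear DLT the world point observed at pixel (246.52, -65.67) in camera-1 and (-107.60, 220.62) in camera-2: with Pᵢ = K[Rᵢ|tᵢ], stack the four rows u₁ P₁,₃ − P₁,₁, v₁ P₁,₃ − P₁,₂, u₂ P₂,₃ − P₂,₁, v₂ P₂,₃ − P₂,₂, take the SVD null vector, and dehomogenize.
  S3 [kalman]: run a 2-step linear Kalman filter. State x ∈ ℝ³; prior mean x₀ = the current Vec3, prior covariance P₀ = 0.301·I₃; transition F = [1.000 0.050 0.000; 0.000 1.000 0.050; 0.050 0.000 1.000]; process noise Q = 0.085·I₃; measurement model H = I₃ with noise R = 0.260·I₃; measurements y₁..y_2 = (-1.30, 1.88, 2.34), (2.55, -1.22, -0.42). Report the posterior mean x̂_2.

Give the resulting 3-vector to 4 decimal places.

result = (0.7802, -0.0017, 0.8170)

source (fourbar_fk): coupler pose = R=[0.8869 -0.4619 0.0000; 0.4619 0.8869 0.0000; 0.0000 0.0000 1.0000], t=(-0.3990, 0.5004, 0.0000)
after S1 (invert_se3): R=[0.8869 0.4619 0.0000; -0.4619 0.8869 0.0000; 0.0000 0.0000 1.0000], t=(0.1228, -0.6281, 0.0000)
after S2 (triangulate): (-0.1433, -0.3552, 1.4354)
after S3 (kf_track): (0.7802, -0.0017, 0.8170)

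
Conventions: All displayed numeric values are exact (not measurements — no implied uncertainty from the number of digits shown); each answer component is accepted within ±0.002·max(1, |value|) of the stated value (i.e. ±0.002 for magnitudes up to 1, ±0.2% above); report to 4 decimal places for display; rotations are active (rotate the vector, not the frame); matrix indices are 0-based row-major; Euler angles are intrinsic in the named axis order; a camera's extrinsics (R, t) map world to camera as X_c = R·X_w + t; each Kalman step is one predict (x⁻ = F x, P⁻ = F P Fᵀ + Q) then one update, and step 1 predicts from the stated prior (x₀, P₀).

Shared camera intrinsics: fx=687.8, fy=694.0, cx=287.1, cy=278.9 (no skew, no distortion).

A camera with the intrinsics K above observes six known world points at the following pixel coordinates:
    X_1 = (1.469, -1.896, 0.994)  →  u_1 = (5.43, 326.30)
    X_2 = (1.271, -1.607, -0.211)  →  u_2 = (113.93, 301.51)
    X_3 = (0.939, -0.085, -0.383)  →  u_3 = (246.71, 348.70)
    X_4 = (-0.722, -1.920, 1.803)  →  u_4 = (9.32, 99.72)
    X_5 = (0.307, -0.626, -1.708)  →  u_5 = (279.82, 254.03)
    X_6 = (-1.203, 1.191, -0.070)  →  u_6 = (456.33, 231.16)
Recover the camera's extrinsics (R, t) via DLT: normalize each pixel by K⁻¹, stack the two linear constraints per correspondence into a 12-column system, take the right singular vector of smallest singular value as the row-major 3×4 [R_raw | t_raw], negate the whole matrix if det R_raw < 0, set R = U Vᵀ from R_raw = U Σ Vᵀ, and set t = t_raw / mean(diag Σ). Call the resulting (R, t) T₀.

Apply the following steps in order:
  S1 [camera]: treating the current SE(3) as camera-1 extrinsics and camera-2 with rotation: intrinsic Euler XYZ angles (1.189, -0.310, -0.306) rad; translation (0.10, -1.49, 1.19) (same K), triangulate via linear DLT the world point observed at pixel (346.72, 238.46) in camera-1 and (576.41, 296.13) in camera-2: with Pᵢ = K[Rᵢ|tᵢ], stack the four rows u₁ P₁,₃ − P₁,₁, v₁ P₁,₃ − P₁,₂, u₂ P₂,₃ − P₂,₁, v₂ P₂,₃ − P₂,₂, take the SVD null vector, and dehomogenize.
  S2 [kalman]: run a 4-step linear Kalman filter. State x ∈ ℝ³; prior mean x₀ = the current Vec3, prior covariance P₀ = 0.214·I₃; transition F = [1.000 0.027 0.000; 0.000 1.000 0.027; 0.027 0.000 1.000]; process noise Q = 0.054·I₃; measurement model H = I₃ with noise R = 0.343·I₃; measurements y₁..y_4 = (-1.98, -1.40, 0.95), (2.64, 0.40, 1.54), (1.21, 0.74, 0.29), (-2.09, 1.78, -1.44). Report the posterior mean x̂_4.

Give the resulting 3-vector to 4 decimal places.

source (pnp_recover): camera pose = R=[-0.4286 0.8201 -0.3792; 0.8463 0.5114 0.1495; 0.3165 -0.2568 -0.9132], t=(-0.0900, 0.0200, 6.4303)
after S1 (triangulate): (-0.3092, 0.0459, -1.5588)
after S2 (kf_track): (-0.2675, 0.6605, -0.2744)

result = (-0.2675, 0.6605, -0.2744)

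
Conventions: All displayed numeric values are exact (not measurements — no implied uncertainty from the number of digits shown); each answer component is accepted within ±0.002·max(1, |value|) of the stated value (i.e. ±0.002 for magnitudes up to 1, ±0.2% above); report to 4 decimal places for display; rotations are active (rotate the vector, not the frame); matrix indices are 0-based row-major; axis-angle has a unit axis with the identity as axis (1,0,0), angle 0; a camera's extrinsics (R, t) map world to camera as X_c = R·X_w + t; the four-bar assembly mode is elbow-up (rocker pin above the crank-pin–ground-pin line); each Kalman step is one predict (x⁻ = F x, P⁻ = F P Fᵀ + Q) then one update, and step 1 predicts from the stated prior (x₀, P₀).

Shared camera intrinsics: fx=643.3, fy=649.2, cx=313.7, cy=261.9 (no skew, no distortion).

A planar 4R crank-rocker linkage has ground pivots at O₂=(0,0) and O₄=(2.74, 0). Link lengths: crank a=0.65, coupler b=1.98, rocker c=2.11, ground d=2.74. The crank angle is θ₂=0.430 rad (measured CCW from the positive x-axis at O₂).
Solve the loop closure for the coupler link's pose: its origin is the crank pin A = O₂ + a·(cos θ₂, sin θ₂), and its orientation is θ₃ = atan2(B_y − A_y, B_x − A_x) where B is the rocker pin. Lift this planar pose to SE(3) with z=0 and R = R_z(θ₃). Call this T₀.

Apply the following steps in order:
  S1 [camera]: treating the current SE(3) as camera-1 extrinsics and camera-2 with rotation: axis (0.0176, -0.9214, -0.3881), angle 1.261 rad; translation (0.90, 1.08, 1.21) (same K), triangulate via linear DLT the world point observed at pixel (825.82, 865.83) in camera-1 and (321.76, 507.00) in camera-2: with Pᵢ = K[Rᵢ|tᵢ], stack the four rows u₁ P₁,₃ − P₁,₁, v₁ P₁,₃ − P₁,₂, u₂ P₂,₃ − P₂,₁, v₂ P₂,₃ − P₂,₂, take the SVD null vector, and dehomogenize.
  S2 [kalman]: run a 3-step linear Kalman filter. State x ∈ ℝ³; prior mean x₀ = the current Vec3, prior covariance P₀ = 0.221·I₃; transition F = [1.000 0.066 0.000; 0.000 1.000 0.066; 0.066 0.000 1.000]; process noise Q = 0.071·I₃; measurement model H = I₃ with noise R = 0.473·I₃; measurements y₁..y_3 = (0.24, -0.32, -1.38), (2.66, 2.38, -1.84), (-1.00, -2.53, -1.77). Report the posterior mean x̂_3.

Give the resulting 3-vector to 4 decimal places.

result = (0.5946, -0.3645, -0.8036)

source (fourbar_fk): coupler pose = R=[0.5906 -0.8070 0.0000; 0.8070 0.5906 0.0000; 0.0000 0.0000 1.0000], t=(0.5908, 0.2710, 0.0000)
after S1 (triangulate): (1.2384, 0.1792, 1.4793)
after S2 (kf_track): (0.5946, -0.3645, -0.8036)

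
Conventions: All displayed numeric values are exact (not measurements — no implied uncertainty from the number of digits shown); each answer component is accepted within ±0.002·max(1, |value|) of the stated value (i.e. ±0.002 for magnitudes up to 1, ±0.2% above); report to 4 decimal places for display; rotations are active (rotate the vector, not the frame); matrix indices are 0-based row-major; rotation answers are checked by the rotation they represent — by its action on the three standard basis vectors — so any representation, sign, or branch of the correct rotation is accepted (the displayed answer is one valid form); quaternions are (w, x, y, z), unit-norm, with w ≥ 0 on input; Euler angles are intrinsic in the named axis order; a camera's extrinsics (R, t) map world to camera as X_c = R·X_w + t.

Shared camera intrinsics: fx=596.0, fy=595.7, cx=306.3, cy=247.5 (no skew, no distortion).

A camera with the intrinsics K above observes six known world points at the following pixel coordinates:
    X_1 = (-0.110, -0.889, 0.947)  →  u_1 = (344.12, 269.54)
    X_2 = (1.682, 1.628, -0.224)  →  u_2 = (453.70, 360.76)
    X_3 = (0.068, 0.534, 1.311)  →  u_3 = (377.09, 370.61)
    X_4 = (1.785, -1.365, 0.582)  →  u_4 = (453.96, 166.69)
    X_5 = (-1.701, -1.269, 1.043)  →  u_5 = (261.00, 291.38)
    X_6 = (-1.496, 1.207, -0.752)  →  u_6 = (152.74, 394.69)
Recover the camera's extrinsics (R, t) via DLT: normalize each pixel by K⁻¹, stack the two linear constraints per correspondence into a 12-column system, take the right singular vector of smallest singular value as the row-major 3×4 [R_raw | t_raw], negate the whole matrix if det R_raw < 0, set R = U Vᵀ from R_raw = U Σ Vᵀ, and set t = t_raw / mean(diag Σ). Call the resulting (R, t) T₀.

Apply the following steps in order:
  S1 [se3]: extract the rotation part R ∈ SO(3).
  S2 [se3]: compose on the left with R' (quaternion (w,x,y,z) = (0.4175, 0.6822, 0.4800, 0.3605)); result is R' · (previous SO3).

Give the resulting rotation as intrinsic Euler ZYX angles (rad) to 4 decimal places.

rotation (euler_zyx) = (1.9105, 0.0984, 1.2771)

source (pnp_recover): camera pose = R=[0.7953 -0.0057 0.6061; -0.3862 0.7660 0.5139; -0.4672 -0.6428 0.6070], t=(0.0201, 0.4499, 6.8693)
after S1 (rot_of_se3): [0.7953 -0.0057 0.6061; -0.3862 0.7660 0.5139; -0.4672 -0.6428 0.6070]
after S2 (compose_so3): [-0.3316 -0.3043 0.8930; 0.9383 -0.0078 0.3457; -0.0983 0.9525 0.2881]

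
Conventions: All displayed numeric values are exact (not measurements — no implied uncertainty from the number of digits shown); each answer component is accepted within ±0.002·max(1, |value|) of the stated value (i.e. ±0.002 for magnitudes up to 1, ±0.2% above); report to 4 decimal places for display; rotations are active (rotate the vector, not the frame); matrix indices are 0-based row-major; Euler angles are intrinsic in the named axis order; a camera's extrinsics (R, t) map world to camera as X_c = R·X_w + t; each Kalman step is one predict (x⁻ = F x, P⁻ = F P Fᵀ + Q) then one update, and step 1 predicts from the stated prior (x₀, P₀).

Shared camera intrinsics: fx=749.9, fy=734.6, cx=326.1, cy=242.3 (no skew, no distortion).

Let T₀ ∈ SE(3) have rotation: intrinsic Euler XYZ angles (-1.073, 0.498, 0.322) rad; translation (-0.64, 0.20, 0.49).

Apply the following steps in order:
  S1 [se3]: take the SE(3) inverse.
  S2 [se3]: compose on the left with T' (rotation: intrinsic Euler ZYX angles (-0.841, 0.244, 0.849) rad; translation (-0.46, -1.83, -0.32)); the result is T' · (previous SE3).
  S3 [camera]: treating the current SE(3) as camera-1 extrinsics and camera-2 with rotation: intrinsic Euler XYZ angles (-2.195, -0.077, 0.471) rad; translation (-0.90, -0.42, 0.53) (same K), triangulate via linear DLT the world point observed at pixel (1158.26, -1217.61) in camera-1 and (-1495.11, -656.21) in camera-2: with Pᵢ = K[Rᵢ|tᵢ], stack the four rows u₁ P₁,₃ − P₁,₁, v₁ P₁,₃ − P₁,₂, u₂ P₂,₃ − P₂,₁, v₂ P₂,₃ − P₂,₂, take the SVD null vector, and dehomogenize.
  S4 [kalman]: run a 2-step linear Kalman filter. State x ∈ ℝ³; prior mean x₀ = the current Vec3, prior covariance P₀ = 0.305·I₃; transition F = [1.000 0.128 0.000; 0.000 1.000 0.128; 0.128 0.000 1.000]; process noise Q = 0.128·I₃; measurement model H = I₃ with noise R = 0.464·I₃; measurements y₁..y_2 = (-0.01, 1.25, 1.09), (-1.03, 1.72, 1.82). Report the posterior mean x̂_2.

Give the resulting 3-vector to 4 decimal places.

after S1 (invert_se3): R=[0.8334 -0.2470 -0.4944; -0.2780 0.5858 -0.7613; 0.4777 0.7719 0.4195], t=(0.8250, 0.0779, -0.0542)
after S2 (compose_se3): R=[0.1523 -0.1502 -0.9769; -0.9835 -0.1206 -0.1347; -0.0976 0.9813 -0.1661], t=(0.1461, -2.3693, -0.4973)
after S3 (triangulate): (-1.3331, 0.7799, -0.7769)
after S4 (kf_track): (-0.6380, 1.3650, 0.7925)

result = (-0.6380, 1.3650, 0.7925)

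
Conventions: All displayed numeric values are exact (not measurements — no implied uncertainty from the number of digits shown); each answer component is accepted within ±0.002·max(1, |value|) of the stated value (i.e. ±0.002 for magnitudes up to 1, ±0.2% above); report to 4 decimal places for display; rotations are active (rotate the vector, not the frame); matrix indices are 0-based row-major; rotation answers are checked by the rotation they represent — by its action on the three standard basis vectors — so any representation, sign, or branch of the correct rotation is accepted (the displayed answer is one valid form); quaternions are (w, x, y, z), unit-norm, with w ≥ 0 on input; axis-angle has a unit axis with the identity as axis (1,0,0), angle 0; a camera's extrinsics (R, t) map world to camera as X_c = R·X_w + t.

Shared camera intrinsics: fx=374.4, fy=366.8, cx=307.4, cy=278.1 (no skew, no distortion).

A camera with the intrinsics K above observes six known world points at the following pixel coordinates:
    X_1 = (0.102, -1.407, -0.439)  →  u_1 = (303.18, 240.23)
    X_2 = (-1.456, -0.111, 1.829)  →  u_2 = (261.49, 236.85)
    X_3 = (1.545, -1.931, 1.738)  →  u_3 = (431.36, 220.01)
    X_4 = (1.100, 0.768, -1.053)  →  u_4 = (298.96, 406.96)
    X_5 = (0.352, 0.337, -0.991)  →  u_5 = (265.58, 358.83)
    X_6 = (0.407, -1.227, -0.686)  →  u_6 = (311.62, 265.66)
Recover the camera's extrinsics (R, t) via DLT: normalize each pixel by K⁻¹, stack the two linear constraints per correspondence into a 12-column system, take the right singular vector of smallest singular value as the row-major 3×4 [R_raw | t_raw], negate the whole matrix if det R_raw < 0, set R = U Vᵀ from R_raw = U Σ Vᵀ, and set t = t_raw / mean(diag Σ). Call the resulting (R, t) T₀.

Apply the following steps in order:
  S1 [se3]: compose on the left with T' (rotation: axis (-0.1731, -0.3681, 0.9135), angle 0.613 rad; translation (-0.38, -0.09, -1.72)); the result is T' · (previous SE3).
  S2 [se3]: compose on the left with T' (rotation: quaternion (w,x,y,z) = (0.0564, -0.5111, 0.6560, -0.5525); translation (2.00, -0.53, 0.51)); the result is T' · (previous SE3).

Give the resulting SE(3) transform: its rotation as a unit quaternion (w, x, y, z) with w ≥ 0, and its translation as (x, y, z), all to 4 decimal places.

rotation (quat) = (0.2813, -0.0727, 0.7723, -0.5649), translation = (5.6699, -1.5528, -2.5322)

source (pnp_recover): camera pose = R=[0.8700 -0.3239 0.3716; 0.4497 0.8304 -0.3290; -0.2020 0.4534 0.8681], t=(-0.4401, 0.4402, 6.2518)
after S1 (compose_se3): R=[0.5339 -0.8025 0.2663; 0.8385 0.5431 -0.0443; -0.1091 0.2469 0.9629], t=(-2.4726, 0.2844, 4.1922)
after S2 (compose_se3): R=[-0.8312 0.2055 0.5165; -0.4300 0.3512 -0.8317; -0.3524 -0.9135 -0.2036], t=(5.6699, -1.5528, -2.5322)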